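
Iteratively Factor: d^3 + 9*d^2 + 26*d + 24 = (d + 2)*(d^2 + 7*d + 12) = (d + 2)*(d + 3)*(d + 4)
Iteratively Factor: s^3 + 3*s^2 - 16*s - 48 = (s - 4)*(s^2 + 7*s + 12) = (s - 4)*(s + 3)*(s + 4)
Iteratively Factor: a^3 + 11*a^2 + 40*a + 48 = (a + 3)*(a^2 + 8*a + 16) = (a + 3)*(a + 4)*(a + 4)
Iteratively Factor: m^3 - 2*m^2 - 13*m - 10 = (m + 1)*(m^2 - 3*m - 10) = (m - 5)*(m + 1)*(m + 2)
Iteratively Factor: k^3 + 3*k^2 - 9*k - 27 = (k + 3)*(k^2 - 9) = (k + 3)^2*(k - 3)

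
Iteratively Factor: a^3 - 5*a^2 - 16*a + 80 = (a + 4)*(a^2 - 9*a + 20) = (a - 4)*(a + 4)*(a - 5)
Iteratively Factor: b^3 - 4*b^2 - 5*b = (b)*(b^2 - 4*b - 5) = b*(b + 1)*(b - 5)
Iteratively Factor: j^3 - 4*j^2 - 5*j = (j)*(j^2 - 4*j - 5) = j*(j + 1)*(j - 5)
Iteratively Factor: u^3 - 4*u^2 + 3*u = (u - 1)*(u^2 - 3*u) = u*(u - 1)*(u - 3)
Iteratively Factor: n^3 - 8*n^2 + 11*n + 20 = (n - 4)*(n^2 - 4*n - 5) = (n - 5)*(n - 4)*(n + 1)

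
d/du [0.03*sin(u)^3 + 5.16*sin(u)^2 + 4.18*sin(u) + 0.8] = (0.09*sin(u)^2 + 10.32*sin(u) + 4.18)*cos(u)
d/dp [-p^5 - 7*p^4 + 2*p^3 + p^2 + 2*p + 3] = -5*p^4 - 28*p^3 + 6*p^2 + 2*p + 2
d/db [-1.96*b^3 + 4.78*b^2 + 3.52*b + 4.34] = -5.88*b^2 + 9.56*b + 3.52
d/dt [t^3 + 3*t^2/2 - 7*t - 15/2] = 3*t^2 + 3*t - 7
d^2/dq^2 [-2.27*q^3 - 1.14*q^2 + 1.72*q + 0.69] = -13.62*q - 2.28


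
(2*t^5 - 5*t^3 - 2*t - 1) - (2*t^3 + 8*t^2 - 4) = 2*t^5 - 7*t^3 - 8*t^2 - 2*t + 3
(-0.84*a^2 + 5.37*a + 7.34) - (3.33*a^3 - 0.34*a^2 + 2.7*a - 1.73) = -3.33*a^3 - 0.5*a^2 + 2.67*a + 9.07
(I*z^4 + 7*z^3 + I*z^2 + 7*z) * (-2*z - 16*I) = -2*I*z^5 + 2*z^4 - 114*I*z^3 + 2*z^2 - 112*I*z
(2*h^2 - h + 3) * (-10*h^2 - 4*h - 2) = -20*h^4 + 2*h^3 - 30*h^2 - 10*h - 6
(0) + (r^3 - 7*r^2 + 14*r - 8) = r^3 - 7*r^2 + 14*r - 8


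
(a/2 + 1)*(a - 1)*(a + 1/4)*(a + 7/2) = a^4/2 + 19*a^3/8 + 21*a^2/16 - 53*a/16 - 7/8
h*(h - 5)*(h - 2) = h^3 - 7*h^2 + 10*h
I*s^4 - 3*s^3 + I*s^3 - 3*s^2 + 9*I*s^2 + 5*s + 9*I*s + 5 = (s + 1)*(s - I)*(s + 5*I)*(I*s + 1)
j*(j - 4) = j^2 - 4*j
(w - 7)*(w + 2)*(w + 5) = w^3 - 39*w - 70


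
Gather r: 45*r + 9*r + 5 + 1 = 54*r + 6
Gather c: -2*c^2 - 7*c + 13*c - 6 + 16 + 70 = -2*c^2 + 6*c + 80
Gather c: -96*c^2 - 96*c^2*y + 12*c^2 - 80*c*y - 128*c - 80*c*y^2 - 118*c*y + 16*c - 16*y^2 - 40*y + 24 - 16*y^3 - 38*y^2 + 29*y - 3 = c^2*(-96*y - 84) + c*(-80*y^2 - 198*y - 112) - 16*y^3 - 54*y^2 - 11*y + 21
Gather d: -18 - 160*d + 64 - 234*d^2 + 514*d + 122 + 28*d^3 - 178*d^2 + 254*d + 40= 28*d^3 - 412*d^2 + 608*d + 208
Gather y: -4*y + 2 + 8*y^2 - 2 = 8*y^2 - 4*y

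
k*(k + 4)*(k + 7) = k^3 + 11*k^2 + 28*k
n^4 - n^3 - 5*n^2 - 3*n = n*(n - 3)*(n + 1)^2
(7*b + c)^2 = 49*b^2 + 14*b*c + c^2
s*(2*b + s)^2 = 4*b^2*s + 4*b*s^2 + s^3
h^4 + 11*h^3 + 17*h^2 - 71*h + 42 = (h - 1)^2*(h + 6)*(h + 7)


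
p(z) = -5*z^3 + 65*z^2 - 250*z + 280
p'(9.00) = -295.00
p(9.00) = -350.00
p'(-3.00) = -775.00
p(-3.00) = 1750.00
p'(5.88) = -4.22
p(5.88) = 40.85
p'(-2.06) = -581.45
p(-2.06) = 1114.54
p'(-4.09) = -1032.62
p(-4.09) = 2731.92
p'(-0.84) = -369.78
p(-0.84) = 538.83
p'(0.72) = -164.18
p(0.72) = 131.83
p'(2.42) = -23.25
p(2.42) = -15.20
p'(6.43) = -34.27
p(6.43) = 30.68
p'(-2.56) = -681.10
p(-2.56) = 1429.87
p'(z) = -15*z^2 + 130*z - 250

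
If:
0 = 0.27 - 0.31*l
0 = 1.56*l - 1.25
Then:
No Solution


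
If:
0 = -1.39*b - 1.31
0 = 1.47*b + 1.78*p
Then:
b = -0.94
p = 0.78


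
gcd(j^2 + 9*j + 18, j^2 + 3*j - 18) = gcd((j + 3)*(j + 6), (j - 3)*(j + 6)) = j + 6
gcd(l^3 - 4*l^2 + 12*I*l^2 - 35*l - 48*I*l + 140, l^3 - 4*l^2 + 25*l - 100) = l^2 + l*(-4 + 5*I) - 20*I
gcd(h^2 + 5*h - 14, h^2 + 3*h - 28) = h + 7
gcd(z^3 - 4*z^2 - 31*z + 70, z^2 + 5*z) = z + 5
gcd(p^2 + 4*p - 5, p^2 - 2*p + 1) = p - 1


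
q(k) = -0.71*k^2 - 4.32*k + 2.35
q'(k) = -1.42*k - 4.32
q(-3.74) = 8.58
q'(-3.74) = 0.99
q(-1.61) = 7.46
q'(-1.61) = -2.03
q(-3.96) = 8.32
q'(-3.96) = 1.30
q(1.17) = -3.68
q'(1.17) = -5.98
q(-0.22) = 3.27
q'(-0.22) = -4.01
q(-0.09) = 2.73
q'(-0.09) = -4.19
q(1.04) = -2.91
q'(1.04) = -5.80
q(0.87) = -1.95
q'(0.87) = -5.56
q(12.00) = -151.73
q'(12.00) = -21.36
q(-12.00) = -48.05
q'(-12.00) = 12.72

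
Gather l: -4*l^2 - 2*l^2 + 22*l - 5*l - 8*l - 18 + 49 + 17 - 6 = -6*l^2 + 9*l + 42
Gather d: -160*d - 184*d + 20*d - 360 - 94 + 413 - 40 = -324*d - 81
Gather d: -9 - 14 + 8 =-15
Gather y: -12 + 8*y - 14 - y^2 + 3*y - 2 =-y^2 + 11*y - 28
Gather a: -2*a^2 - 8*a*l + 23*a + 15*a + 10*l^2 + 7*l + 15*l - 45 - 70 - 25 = -2*a^2 + a*(38 - 8*l) + 10*l^2 + 22*l - 140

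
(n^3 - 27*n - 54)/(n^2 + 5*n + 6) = (n^2 - 3*n - 18)/(n + 2)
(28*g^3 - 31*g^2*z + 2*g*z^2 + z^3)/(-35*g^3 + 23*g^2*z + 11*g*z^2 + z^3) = (-4*g + z)/(5*g + z)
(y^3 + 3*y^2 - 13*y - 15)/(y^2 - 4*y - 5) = (y^2 + 2*y - 15)/(y - 5)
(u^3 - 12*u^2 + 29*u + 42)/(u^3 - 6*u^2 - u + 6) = (u - 7)/(u - 1)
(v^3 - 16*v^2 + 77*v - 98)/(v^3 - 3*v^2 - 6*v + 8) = (v^3 - 16*v^2 + 77*v - 98)/(v^3 - 3*v^2 - 6*v + 8)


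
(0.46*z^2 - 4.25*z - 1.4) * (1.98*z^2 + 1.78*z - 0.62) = 0.9108*z^4 - 7.5962*z^3 - 10.6222*z^2 + 0.143*z + 0.868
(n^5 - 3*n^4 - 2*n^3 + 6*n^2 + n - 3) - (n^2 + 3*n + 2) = n^5 - 3*n^4 - 2*n^3 + 5*n^2 - 2*n - 5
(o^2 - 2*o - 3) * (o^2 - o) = o^4 - 3*o^3 - o^2 + 3*o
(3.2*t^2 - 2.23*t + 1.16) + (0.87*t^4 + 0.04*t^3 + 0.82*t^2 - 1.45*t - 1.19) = 0.87*t^4 + 0.04*t^3 + 4.02*t^2 - 3.68*t - 0.03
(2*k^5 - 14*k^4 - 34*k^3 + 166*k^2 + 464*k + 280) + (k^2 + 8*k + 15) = 2*k^5 - 14*k^4 - 34*k^3 + 167*k^2 + 472*k + 295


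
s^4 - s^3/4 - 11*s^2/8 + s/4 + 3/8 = (s - 1)*(s - 3/4)*(s + 1/2)*(s + 1)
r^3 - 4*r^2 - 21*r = r*(r - 7)*(r + 3)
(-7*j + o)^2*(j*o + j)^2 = 49*j^4*o^2 + 98*j^4*o + 49*j^4 - 14*j^3*o^3 - 28*j^3*o^2 - 14*j^3*o + j^2*o^4 + 2*j^2*o^3 + j^2*o^2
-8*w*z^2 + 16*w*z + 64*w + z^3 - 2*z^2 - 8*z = (-8*w + z)*(z - 4)*(z + 2)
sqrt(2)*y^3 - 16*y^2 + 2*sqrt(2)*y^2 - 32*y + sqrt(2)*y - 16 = (y + 1)*(y - 8*sqrt(2))*(sqrt(2)*y + sqrt(2))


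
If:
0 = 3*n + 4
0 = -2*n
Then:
No Solution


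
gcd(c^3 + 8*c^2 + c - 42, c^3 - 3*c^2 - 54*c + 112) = c^2 + 5*c - 14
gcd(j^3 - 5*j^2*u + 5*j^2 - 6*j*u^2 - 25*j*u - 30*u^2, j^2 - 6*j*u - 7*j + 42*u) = -j + 6*u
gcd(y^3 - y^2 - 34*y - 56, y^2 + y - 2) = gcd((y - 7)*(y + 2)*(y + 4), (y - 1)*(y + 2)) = y + 2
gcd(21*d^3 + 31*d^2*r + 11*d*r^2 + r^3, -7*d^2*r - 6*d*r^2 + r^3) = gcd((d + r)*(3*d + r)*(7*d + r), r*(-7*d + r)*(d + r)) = d + r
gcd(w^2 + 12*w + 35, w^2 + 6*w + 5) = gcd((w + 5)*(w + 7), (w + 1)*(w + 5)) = w + 5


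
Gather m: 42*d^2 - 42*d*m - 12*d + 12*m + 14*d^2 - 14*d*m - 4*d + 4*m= 56*d^2 - 16*d + m*(16 - 56*d)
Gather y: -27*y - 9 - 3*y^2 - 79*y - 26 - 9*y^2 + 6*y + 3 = -12*y^2 - 100*y - 32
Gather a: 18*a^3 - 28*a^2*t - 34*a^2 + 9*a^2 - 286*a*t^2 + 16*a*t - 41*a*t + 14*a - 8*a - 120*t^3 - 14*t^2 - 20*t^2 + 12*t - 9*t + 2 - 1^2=18*a^3 + a^2*(-28*t - 25) + a*(-286*t^2 - 25*t + 6) - 120*t^3 - 34*t^2 + 3*t + 1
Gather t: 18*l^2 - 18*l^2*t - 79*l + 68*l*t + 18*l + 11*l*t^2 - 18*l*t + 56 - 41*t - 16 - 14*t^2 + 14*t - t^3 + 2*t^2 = 18*l^2 - 61*l - t^3 + t^2*(11*l - 12) + t*(-18*l^2 + 50*l - 27) + 40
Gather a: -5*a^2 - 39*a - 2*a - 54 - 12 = -5*a^2 - 41*a - 66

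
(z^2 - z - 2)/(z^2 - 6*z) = (z^2 - z - 2)/(z*(z - 6))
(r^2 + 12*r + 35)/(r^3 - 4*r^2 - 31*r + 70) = (r + 7)/(r^2 - 9*r + 14)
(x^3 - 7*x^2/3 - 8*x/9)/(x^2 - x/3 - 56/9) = x*(3*x + 1)/(3*x + 7)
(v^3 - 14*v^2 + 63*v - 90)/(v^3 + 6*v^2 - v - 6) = (v^3 - 14*v^2 + 63*v - 90)/(v^3 + 6*v^2 - v - 6)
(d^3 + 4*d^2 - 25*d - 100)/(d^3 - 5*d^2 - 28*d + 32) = (d^2 - 25)/(d^2 - 9*d + 8)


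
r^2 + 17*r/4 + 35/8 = (r + 7/4)*(r + 5/2)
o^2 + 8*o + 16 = (o + 4)^2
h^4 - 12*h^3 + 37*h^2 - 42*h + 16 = (h - 8)*(h - 2)*(h - 1)^2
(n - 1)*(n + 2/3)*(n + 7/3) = n^3 + 2*n^2 - 13*n/9 - 14/9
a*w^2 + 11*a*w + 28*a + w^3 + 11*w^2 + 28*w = (a + w)*(w + 4)*(w + 7)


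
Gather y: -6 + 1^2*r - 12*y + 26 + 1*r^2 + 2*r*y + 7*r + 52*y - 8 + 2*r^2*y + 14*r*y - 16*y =r^2 + 8*r + y*(2*r^2 + 16*r + 24) + 12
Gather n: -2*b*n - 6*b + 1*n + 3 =-6*b + n*(1 - 2*b) + 3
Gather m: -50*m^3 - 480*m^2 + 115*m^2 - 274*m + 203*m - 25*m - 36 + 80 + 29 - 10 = -50*m^3 - 365*m^2 - 96*m + 63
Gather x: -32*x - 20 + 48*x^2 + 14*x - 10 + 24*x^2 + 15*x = 72*x^2 - 3*x - 30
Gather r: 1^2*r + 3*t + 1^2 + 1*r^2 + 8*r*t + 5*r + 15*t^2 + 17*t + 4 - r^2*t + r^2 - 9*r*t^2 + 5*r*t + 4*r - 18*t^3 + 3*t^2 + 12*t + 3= r^2*(2 - t) + r*(-9*t^2 + 13*t + 10) - 18*t^3 + 18*t^2 + 32*t + 8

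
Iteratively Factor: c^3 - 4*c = (c - 2)*(c^2 + 2*c) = (c - 2)*(c + 2)*(c)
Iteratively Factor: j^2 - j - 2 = (j + 1)*(j - 2)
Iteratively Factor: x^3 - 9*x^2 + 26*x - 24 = (x - 3)*(x^2 - 6*x + 8) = (x - 4)*(x - 3)*(x - 2)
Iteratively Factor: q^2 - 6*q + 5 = (q - 5)*(q - 1)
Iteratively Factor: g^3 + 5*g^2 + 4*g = (g + 1)*(g^2 + 4*g) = (g + 1)*(g + 4)*(g)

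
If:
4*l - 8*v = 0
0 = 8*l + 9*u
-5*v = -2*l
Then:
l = 0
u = 0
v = 0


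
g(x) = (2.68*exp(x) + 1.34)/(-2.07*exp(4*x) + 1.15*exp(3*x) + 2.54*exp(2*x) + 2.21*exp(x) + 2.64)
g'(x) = (2.68*exp(x) + 1.34)*(8.28*exp(4*x) - 3.45*exp(3*x) - 5.08*exp(2*x) - 2.21*exp(x))/(-2.07*exp(4*x) + 1.15*exp(3*x) + 2.54*exp(2*x) + 2.21*exp(x) + 2.64)^2 + 2.68*exp(x)/(-2.07*exp(4*x) + 1.15*exp(3*x) + 2.54*exp(2*x) + 2.21*exp(x) + 2.64) = (16.6428*exp(4*x) + 4.9312*exp(3*x) - 11.4302*exp(2*x) - 6.8072*exp(x) + 4.1138)*exp(x)/(4.2849*exp(8*x) - 4.761*exp(7*x) - 9.1931*exp(6*x) - 3.3074*exp(5*x) + 0.605*exp(4*x) + 17.2988*exp(3*x) + 18.2953*exp(2*x) + 11.6688*exp(x) + 6.9696)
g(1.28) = -0.04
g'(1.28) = 0.16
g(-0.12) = 0.61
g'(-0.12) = 0.07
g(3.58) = -0.00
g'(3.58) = 0.00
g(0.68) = -1.17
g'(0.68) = 14.48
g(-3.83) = 0.52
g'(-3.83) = 0.01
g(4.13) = -0.00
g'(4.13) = 0.00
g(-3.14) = 0.53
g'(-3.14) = 0.02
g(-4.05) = 0.52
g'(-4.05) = 0.01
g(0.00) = 0.62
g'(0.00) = 0.18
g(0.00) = 0.62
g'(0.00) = 0.18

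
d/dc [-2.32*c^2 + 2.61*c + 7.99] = 2.61 - 4.64*c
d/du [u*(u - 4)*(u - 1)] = 3*u^2 - 10*u + 4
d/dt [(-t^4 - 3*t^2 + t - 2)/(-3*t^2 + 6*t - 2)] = (6*t^5 - 18*t^4 + 8*t^3 - 15*t^2 + 10)/(9*t^4 - 36*t^3 + 48*t^2 - 24*t + 4)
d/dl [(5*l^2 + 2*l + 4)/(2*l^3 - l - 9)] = (2*(-5*l - 1)*(-2*l^3 + l + 9) - (6*l^2 - 1)*(5*l^2 + 2*l + 4))/(-2*l^3 + l + 9)^2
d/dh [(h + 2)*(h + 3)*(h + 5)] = 3*h^2 + 20*h + 31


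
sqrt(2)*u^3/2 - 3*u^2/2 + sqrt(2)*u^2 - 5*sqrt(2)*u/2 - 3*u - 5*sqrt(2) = (u + 2)*(u - 5*sqrt(2)/2)*(sqrt(2)*u/2 + 1)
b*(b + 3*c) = b^2 + 3*b*c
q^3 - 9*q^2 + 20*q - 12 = (q - 6)*(q - 2)*(q - 1)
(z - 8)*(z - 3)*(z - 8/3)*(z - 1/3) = z^4 - 14*z^3 + 521*z^2/9 - 736*z/9 + 64/3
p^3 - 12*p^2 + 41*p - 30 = (p - 6)*(p - 5)*(p - 1)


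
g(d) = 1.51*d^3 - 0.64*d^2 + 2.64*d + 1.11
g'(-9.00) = 381.09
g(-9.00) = -1175.28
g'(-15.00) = 1041.09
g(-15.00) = -5278.74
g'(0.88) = 5.02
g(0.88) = 3.97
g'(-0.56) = 4.78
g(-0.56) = -0.83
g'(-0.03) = 2.68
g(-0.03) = 1.03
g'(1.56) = 11.67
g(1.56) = 9.40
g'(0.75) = 4.23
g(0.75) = 3.37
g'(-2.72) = 39.64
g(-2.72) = -41.19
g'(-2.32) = 29.99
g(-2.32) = -27.32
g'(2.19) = 21.56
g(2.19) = 19.68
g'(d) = 4.53*d^2 - 1.28*d + 2.64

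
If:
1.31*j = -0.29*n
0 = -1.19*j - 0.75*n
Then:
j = 0.00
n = 0.00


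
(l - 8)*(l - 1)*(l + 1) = l^3 - 8*l^2 - l + 8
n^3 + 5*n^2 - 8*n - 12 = (n - 2)*(n + 1)*(n + 6)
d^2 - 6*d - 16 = (d - 8)*(d + 2)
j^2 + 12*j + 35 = (j + 5)*(j + 7)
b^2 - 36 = (b - 6)*(b + 6)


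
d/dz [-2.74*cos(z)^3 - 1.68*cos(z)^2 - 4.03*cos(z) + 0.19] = (8.22*cos(z)^2 + 3.36*cos(z) + 4.03)*sin(z)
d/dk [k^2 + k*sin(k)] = k*cos(k) + 2*k + sin(k)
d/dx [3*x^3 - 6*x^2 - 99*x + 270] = 9*x^2 - 12*x - 99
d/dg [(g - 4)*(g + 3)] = 2*g - 1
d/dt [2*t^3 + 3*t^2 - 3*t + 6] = 6*t^2 + 6*t - 3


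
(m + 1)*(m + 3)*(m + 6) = m^3 + 10*m^2 + 27*m + 18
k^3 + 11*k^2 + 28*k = k*(k + 4)*(k + 7)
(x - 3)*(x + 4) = x^2 + x - 12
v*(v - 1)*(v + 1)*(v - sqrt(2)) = v^4 - sqrt(2)*v^3 - v^2 + sqrt(2)*v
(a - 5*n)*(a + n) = a^2 - 4*a*n - 5*n^2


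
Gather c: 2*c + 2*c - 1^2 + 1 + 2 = 4*c + 2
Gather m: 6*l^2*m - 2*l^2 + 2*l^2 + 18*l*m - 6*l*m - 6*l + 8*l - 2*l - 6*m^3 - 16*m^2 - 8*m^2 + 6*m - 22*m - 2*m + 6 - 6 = -6*m^3 - 24*m^2 + m*(6*l^2 + 12*l - 18)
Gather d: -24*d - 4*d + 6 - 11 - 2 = -28*d - 7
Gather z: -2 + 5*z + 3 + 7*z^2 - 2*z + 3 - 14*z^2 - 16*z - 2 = -7*z^2 - 13*z + 2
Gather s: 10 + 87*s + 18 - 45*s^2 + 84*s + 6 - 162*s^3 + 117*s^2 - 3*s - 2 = -162*s^3 + 72*s^2 + 168*s + 32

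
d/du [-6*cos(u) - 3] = 6*sin(u)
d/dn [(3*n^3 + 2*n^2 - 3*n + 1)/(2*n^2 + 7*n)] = (6*n^4 + 42*n^3 + 20*n^2 - 4*n - 7)/(n^2*(4*n^2 + 28*n + 49))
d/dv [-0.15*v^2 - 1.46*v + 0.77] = -0.3*v - 1.46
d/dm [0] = 0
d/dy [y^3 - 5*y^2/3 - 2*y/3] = 3*y^2 - 10*y/3 - 2/3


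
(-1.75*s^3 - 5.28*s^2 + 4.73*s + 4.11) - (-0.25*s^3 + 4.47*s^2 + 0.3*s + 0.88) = -1.5*s^3 - 9.75*s^2 + 4.43*s + 3.23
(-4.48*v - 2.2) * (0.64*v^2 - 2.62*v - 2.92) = -2.8672*v^3 + 10.3296*v^2 + 18.8456*v + 6.424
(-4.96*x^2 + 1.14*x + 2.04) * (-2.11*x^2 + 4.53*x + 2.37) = 10.4656*x^4 - 24.8742*x^3 - 10.8954*x^2 + 11.943*x + 4.8348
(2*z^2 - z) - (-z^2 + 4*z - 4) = 3*z^2 - 5*z + 4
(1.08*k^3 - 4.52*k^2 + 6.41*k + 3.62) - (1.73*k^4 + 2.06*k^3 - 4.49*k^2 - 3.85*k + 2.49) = -1.73*k^4 - 0.98*k^3 - 0.0299999999999994*k^2 + 10.26*k + 1.13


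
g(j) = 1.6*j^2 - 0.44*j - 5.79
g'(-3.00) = -10.04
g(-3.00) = 9.93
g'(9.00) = 28.36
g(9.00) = 119.85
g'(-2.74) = -9.21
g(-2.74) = 7.43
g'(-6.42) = -20.98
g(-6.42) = 62.98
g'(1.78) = 5.26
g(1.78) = -1.50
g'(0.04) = -0.31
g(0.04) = -5.81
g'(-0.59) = -2.33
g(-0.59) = -4.97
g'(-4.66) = -15.35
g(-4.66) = 31.01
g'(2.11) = 6.31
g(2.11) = 0.40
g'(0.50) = 1.16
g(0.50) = -5.61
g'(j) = 3.2*j - 0.44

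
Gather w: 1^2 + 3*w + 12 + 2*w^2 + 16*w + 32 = 2*w^2 + 19*w + 45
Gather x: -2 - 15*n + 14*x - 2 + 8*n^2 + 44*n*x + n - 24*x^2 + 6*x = 8*n^2 - 14*n - 24*x^2 + x*(44*n + 20) - 4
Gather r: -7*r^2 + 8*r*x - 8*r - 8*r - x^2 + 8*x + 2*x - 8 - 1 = -7*r^2 + r*(8*x - 16) - x^2 + 10*x - 9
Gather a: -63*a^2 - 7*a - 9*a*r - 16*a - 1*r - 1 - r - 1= -63*a^2 + a*(-9*r - 23) - 2*r - 2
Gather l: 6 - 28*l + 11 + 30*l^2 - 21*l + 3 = 30*l^2 - 49*l + 20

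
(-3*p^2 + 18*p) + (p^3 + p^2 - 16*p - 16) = p^3 - 2*p^2 + 2*p - 16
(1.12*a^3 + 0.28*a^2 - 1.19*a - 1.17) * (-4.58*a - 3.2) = -5.1296*a^4 - 4.8664*a^3 + 4.5542*a^2 + 9.1666*a + 3.744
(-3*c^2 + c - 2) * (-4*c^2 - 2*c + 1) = 12*c^4 + 2*c^3 + 3*c^2 + 5*c - 2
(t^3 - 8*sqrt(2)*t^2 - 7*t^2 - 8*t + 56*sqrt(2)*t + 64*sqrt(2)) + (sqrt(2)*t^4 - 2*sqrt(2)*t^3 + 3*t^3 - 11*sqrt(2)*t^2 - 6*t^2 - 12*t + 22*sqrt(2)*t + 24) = sqrt(2)*t^4 - 2*sqrt(2)*t^3 + 4*t^3 - 19*sqrt(2)*t^2 - 13*t^2 - 20*t + 78*sqrt(2)*t + 24 + 64*sqrt(2)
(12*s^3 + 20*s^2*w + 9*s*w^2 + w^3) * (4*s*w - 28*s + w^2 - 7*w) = 48*s^4*w - 336*s^4 + 92*s^3*w^2 - 644*s^3*w + 56*s^2*w^3 - 392*s^2*w^2 + 13*s*w^4 - 91*s*w^3 + w^5 - 7*w^4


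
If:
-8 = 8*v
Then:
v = -1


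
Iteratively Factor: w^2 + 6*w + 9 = (w + 3)*(w + 3)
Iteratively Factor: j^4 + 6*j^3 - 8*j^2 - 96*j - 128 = (j - 4)*(j^3 + 10*j^2 + 32*j + 32) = (j - 4)*(j + 4)*(j^2 + 6*j + 8) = (j - 4)*(j + 4)^2*(j + 2)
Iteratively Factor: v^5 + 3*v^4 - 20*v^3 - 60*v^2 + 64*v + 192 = (v + 2)*(v^4 + v^3 - 22*v^2 - 16*v + 96) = (v + 2)*(v + 3)*(v^3 - 2*v^2 - 16*v + 32) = (v - 2)*(v + 2)*(v + 3)*(v^2 - 16) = (v - 4)*(v - 2)*(v + 2)*(v + 3)*(v + 4)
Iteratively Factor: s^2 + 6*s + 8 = (s + 2)*(s + 4)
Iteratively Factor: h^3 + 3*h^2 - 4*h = (h)*(h^2 + 3*h - 4) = h*(h - 1)*(h + 4)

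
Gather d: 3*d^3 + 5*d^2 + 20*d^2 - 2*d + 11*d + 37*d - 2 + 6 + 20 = 3*d^3 + 25*d^2 + 46*d + 24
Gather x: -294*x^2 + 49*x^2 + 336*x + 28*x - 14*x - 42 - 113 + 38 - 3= -245*x^2 + 350*x - 120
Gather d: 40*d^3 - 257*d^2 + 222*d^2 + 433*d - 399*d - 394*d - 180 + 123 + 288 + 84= 40*d^3 - 35*d^2 - 360*d + 315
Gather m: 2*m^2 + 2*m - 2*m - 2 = 2*m^2 - 2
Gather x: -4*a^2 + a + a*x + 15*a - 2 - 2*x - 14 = -4*a^2 + 16*a + x*(a - 2) - 16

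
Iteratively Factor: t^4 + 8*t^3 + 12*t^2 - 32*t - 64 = (t + 4)*(t^3 + 4*t^2 - 4*t - 16) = (t - 2)*(t + 4)*(t^2 + 6*t + 8) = (t - 2)*(t + 4)^2*(t + 2)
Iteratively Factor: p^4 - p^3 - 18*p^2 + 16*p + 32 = (p + 4)*(p^3 - 5*p^2 + 2*p + 8) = (p - 4)*(p + 4)*(p^2 - p - 2) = (p - 4)*(p + 1)*(p + 4)*(p - 2)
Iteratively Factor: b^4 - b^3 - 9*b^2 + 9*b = (b + 3)*(b^3 - 4*b^2 + 3*b) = b*(b + 3)*(b^2 - 4*b + 3) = b*(b - 1)*(b + 3)*(b - 3)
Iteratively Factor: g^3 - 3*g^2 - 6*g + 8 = (g - 4)*(g^2 + g - 2) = (g - 4)*(g + 2)*(g - 1)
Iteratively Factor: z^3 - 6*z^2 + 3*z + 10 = (z + 1)*(z^2 - 7*z + 10) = (z - 2)*(z + 1)*(z - 5)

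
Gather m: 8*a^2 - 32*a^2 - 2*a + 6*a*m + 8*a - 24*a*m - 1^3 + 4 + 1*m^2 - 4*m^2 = -24*a^2 - 18*a*m + 6*a - 3*m^2 + 3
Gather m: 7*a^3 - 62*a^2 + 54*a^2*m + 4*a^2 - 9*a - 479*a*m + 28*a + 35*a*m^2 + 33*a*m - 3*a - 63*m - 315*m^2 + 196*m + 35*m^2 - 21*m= 7*a^3 - 58*a^2 + 16*a + m^2*(35*a - 280) + m*(54*a^2 - 446*a + 112)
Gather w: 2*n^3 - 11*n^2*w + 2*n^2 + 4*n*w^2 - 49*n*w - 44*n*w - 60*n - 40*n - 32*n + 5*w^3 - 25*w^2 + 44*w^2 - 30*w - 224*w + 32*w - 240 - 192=2*n^3 + 2*n^2 - 132*n + 5*w^3 + w^2*(4*n + 19) + w*(-11*n^2 - 93*n - 222) - 432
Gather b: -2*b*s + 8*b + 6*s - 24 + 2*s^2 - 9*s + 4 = b*(8 - 2*s) + 2*s^2 - 3*s - 20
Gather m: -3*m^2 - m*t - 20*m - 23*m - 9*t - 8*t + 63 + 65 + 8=-3*m^2 + m*(-t - 43) - 17*t + 136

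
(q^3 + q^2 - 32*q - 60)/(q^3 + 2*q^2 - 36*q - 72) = (q + 5)/(q + 6)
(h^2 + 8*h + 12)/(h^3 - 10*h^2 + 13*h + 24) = (h^2 + 8*h + 12)/(h^3 - 10*h^2 + 13*h + 24)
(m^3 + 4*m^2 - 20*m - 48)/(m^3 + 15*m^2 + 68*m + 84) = (m - 4)/(m + 7)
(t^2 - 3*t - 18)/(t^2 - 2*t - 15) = (t - 6)/(t - 5)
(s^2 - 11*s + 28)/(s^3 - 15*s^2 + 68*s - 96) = (s - 7)/(s^2 - 11*s + 24)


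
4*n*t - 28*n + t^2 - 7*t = (4*n + t)*(t - 7)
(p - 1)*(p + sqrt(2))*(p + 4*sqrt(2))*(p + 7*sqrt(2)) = p^4 - p^3 + 12*sqrt(2)*p^3 - 12*sqrt(2)*p^2 + 78*p^2 - 78*p + 56*sqrt(2)*p - 56*sqrt(2)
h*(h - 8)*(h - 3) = h^3 - 11*h^2 + 24*h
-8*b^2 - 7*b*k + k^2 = (-8*b + k)*(b + k)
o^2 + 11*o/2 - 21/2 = (o - 3/2)*(o + 7)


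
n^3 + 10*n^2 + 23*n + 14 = (n + 1)*(n + 2)*(n + 7)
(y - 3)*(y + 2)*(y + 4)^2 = y^4 + 7*y^3 + 2*y^2 - 64*y - 96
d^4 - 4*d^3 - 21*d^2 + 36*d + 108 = (d - 6)*(d - 3)*(d + 2)*(d + 3)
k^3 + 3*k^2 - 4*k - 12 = (k - 2)*(k + 2)*(k + 3)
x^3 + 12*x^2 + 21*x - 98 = (x - 2)*(x + 7)^2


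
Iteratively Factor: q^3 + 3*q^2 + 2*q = (q + 2)*(q^2 + q) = q*(q + 2)*(q + 1)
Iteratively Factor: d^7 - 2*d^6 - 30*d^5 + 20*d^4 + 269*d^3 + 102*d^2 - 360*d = (d + 3)*(d^6 - 5*d^5 - 15*d^4 + 65*d^3 + 74*d^2 - 120*d) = (d + 2)*(d + 3)*(d^5 - 7*d^4 - d^3 + 67*d^2 - 60*d) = (d - 4)*(d + 2)*(d + 3)*(d^4 - 3*d^3 - 13*d^2 + 15*d) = (d - 5)*(d - 4)*(d + 2)*(d + 3)*(d^3 + 2*d^2 - 3*d) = (d - 5)*(d - 4)*(d + 2)*(d + 3)^2*(d^2 - d) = (d - 5)*(d - 4)*(d - 1)*(d + 2)*(d + 3)^2*(d)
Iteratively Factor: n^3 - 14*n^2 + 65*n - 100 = (n - 4)*(n^2 - 10*n + 25) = (n - 5)*(n - 4)*(n - 5)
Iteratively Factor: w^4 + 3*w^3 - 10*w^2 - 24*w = (w - 3)*(w^3 + 6*w^2 + 8*w) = (w - 3)*(w + 4)*(w^2 + 2*w) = w*(w - 3)*(w + 4)*(w + 2)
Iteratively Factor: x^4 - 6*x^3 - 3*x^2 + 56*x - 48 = (x - 1)*(x^3 - 5*x^2 - 8*x + 48) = (x - 4)*(x - 1)*(x^2 - x - 12) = (x - 4)^2*(x - 1)*(x + 3)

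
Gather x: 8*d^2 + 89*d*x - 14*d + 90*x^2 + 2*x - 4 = 8*d^2 - 14*d + 90*x^2 + x*(89*d + 2) - 4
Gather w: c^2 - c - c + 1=c^2 - 2*c + 1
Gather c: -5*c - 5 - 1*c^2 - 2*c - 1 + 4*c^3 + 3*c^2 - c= 4*c^3 + 2*c^2 - 8*c - 6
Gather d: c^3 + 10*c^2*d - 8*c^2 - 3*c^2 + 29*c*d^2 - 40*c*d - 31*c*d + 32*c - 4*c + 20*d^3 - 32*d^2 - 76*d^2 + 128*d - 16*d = c^3 - 11*c^2 + 28*c + 20*d^3 + d^2*(29*c - 108) + d*(10*c^2 - 71*c + 112)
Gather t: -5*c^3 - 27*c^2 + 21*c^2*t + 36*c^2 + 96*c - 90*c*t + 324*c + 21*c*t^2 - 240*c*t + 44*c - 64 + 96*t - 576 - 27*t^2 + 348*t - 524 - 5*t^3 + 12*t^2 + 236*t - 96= -5*c^3 + 9*c^2 + 464*c - 5*t^3 + t^2*(21*c - 15) + t*(21*c^2 - 330*c + 680) - 1260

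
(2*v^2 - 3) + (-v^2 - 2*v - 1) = v^2 - 2*v - 4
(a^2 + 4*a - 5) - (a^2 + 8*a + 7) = -4*a - 12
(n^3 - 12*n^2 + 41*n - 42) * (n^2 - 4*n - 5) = n^5 - 16*n^4 + 84*n^3 - 146*n^2 - 37*n + 210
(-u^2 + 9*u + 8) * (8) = -8*u^2 + 72*u + 64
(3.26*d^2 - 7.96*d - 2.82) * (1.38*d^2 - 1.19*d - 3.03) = 4.4988*d^4 - 14.8642*d^3 - 4.297*d^2 + 27.4746*d + 8.5446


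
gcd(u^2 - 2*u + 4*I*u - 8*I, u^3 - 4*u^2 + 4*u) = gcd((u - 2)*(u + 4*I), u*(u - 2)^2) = u - 2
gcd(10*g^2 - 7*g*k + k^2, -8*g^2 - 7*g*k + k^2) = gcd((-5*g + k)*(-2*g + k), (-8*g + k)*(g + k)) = 1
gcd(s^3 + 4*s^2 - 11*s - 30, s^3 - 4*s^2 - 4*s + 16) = s + 2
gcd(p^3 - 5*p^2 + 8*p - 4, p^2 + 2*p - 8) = p - 2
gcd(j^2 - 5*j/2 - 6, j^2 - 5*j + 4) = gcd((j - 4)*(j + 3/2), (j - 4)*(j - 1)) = j - 4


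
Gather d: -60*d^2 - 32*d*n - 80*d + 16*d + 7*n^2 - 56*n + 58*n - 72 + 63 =-60*d^2 + d*(-32*n - 64) + 7*n^2 + 2*n - 9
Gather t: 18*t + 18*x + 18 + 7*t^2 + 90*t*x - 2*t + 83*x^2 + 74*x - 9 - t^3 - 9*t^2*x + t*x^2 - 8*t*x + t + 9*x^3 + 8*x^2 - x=-t^3 + t^2*(7 - 9*x) + t*(x^2 + 82*x + 17) + 9*x^3 + 91*x^2 + 91*x + 9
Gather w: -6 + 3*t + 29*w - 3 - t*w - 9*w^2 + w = 3*t - 9*w^2 + w*(30 - t) - 9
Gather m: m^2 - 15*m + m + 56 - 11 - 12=m^2 - 14*m + 33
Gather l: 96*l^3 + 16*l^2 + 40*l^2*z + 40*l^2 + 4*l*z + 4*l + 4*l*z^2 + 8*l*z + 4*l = 96*l^3 + l^2*(40*z + 56) + l*(4*z^2 + 12*z + 8)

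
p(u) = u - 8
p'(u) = 1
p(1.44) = -6.56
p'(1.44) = 1.00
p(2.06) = -5.94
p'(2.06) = 1.00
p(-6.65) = -14.65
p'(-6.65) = 1.00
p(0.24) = -7.76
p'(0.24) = 1.00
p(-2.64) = -10.64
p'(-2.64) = 1.00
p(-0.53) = -8.53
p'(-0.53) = 1.00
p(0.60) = -7.40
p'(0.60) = 1.00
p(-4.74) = -12.74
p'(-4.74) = 1.00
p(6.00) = -2.00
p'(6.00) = 1.00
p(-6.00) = -14.00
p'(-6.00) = 1.00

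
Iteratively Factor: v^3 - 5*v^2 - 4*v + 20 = (v + 2)*(v^2 - 7*v + 10) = (v - 5)*(v + 2)*(v - 2)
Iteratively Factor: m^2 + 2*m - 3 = (m + 3)*(m - 1)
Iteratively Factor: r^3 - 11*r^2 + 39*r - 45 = (r - 3)*(r^2 - 8*r + 15) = (r - 3)^2*(r - 5)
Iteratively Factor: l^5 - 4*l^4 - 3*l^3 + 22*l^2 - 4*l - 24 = (l - 2)*(l^4 - 2*l^3 - 7*l^2 + 8*l + 12) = (l - 3)*(l - 2)*(l^3 + l^2 - 4*l - 4) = (l - 3)*(l - 2)^2*(l^2 + 3*l + 2) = (l - 3)*(l - 2)^2*(l + 2)*(l + 1)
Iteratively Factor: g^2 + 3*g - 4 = (g - 1)*(g + 4)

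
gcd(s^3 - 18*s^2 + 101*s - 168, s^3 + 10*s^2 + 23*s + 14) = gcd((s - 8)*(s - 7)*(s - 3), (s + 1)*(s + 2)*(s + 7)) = 1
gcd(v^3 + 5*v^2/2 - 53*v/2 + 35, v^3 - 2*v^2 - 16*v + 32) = v - 2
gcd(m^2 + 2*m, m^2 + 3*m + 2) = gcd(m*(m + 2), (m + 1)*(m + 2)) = m + 2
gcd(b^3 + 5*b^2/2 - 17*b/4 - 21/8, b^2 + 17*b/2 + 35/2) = b + 7/2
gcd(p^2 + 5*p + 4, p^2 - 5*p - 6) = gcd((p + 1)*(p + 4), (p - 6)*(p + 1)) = p + 1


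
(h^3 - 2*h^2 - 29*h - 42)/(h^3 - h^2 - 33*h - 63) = (h + 2)/(h + 3)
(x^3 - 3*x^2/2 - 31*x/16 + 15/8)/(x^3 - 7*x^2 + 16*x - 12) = (x^2 + x/2 - 15/16)/(x^2 - 5*x + 6)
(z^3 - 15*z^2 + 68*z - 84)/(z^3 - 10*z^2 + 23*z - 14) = (z - 6)/(z - 1)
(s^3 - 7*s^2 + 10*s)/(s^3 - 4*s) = (s - 5)/(s + 2)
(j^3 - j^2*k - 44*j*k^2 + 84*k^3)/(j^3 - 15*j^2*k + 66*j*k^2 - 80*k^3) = (j^2 + j*k - 42*k^2)/(j^2 - 13*j*k + 40*k^2)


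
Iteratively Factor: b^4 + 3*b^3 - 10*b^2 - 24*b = (b - 3)*(b^3 + 6*b^2 + 8*b) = (b - 3)*(b + 2)*(b^2 + 4*b) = (b - 3)*(b + 2)*(b + 4)*(b)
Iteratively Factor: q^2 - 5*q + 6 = (q - 2)*(q - 3)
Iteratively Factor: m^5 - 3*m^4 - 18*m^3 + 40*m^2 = (m - 5)*(m^4 + 2*m^3 - 8*m^2) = (m - 5)*(m + 4)*(m^3 - 2*m^2) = m*(m - 5)*(m + 4)*(m^2 - 2*m) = m^2*(m - 5)*(m + 4)*(m - 2)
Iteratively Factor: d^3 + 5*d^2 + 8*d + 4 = (d + 1)*(d^2 + 4*d + 4) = (d + 1)*(d + 2)*(d + 2)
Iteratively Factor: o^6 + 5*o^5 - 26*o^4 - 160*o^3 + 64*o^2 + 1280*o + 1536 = (o - 4)*(o^5 + 9*o^4 + 10*o^3 - 120*o^2 - 416*o - 384) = (o - 4)^2*(o^4 + 13*o^3 + 62*o^2 + 128*o + 96) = (o - 4)^2*(o + 4)*(o^3 + 9*o^2 + 26*o + 24) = (o - 4)^2*(o + 4)^2*(o^2 + 5*o + 6) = (o - 4)^2*(o + 2)*(o + 4)^2*(o + 3)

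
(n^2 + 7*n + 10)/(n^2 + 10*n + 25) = (n + 2)/(n + 5)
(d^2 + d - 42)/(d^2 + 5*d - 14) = (d - 6)/(d - 2)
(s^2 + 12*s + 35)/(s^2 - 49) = (s + 5)/(s - 7)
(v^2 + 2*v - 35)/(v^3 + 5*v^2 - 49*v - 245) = (v - 5)/(v^2 - 2*v - 35)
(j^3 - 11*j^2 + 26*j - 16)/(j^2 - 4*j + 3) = (j^2 - 10*j + 16)/(j - 3)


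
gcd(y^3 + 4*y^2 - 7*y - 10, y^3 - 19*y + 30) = y^2 + 3*y - 10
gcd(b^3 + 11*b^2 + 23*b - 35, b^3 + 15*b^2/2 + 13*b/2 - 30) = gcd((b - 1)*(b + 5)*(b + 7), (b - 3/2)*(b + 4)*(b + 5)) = b + 5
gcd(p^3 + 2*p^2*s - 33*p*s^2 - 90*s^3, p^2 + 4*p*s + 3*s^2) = p + 3*s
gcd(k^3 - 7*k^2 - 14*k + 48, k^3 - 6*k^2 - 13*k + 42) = k^2 + k - 6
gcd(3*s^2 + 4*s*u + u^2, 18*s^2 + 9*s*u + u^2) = 3*s + u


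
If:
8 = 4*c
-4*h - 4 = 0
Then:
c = 2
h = -1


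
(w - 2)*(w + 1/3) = w^2 - 5*w/3 - 2/3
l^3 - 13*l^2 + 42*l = l*(l - 7)*(l - 6)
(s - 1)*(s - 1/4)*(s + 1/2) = s^3 - 3*s^2/4 - 3*s/8 + 1/8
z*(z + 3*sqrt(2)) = z^2 + 3*sqrt(2)*z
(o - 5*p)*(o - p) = o^2 - 6*o*p + 5*p^2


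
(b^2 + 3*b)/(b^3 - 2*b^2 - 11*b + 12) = b/(b^2 - 5*b + 4)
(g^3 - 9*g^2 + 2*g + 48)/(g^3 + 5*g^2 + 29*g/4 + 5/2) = 4*(g^2 - 11*g + 24)/(4*g^2 + 12*g + 5)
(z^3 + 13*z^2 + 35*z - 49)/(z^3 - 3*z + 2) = (z^2 + 14*z + 49)/(z^2 + z - 2)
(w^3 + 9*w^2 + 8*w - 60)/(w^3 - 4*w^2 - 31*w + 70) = (w + 6)/(w - 7)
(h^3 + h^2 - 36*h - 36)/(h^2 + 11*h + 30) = (h^2 - 5*h - 6)/(h + 5)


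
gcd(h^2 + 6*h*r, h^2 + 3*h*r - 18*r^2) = h + 6*r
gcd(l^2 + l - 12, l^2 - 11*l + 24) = l - 3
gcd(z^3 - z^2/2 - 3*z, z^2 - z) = z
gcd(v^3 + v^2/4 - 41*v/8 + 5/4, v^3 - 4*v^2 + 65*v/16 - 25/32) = v - 1/4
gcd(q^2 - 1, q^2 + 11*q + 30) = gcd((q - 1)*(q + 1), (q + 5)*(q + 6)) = 1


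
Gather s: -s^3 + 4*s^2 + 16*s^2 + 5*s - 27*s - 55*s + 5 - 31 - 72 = -s^3 + 20*s^2 - 77*s - 98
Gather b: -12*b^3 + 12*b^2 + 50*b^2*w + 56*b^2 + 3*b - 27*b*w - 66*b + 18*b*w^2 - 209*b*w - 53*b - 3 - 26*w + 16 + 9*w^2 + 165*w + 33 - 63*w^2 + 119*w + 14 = -12*b^3 + b^2*(50*w + 68) + b*(18*w^2 - 236*w - 116) - 54*w^2 + 258*w + 60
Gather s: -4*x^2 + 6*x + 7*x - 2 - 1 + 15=-4*x^2 + 13*x + 12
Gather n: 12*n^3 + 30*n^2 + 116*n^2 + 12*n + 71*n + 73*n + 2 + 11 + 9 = 12*n^3 + 146*n^2 + 156*n + 22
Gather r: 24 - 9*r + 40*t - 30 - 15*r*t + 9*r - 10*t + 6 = -15*r*t + 30*t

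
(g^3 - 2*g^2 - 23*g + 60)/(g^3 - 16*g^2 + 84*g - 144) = (g^2 + 2*g - 15)/(g^2 - 12*g + 36)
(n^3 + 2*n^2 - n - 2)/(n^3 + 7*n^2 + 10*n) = (n^2 - 1)/(n*(n + 5))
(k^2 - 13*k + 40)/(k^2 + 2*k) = (k^2 - 13*k + 40)/(k*(k + 2))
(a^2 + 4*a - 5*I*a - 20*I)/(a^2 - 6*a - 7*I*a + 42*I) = (a^2 + a*(4 - 5*I) - 20*I)/(a^2 - a*(6 + 7*I) + 42*I)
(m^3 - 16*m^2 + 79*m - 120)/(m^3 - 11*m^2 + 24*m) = (m - 5)/m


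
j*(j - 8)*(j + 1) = j^3 - 7*j^2 - 8*j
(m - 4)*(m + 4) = m^2 - 16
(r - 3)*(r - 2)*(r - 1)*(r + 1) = r^4 - 5*r^3 + 5*r^2 + 5*r - 6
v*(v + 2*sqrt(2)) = v^2 + 2*sqrt(2)*v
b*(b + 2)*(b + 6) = b^3 + 8*b^2 + 12*b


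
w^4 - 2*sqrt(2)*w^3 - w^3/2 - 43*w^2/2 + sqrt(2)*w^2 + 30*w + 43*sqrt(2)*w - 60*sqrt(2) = (w - 4)*(w - 3/2)*(w + 5)*(w - 2*sqrt(2))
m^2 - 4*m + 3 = (m - 3)*(m - 1)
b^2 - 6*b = b*(b - 6)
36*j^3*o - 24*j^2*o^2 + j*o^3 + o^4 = o*(-3*j + o)*(-2*j + o)*(6*j + o)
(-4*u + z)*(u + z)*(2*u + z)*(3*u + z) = -24*u^4 - 38*u^3*z - 13*u^2*z^2 + 2*u*z^3 + z^4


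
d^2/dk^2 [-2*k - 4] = 0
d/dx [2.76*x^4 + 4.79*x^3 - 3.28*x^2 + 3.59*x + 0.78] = 11.04*x^3 + 14.37*x^2 - 6.56*x + 3.59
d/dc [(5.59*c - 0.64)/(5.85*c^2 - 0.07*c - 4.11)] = (-32.7015*c^2 + 7.488*c - 23.0197)/(34.2225*c^4 - 0.819*c^3 - 48.0821*c^2 + 0.5754*c + 16.8921)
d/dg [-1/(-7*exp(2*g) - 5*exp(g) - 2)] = (-14*exp(g) - 5)*exp(g)/(7*exp(2*g) + 5*exp(g) + 2)^2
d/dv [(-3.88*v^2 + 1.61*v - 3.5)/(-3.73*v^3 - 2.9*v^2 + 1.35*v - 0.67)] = (-14.4724*v^4 + 12.0106*v^3 - 39.734*v^2 - 15.1008*v + 3.6463)/(13.9129*v^6 + 21.634*v^5 - 1.661*v^4 - 2.8318*v^3 + 5.7085*v^2 - 1.809*v + 0.4489)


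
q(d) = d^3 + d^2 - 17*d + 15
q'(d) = 3*d^2 + 2*d - 17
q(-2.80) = 48.49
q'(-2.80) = 0.92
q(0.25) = 10.83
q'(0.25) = -16.31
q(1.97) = -6.96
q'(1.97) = -1.42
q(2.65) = -4.42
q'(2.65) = 9.37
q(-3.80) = 39.17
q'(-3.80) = 18.72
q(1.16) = -1.81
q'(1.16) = -10.64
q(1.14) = -1.60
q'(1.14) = -10.82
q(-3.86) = 38.01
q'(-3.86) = 19.98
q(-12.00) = -1365.00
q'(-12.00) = 391.00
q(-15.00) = -2880.00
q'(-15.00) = 628.00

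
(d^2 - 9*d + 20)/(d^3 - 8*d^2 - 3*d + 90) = (d - 4)/(d^2 - 3*d - 18)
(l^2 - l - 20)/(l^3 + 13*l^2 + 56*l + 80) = (l - 5)/(l^2 + 9*l + 20)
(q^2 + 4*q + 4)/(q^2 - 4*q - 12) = (q + 2)/(q - 6)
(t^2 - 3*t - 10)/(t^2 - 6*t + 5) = (t + 2)/(t - 1)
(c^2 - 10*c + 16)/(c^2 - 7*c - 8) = (c - 2)/(c + 1)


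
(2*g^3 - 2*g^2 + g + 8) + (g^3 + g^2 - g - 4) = 3*g^3 - g^2 + 4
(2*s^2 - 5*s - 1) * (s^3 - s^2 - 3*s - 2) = 2*s^5 - 7*s^4 - 2*s^3 + 12*s^2 + 13*s + 2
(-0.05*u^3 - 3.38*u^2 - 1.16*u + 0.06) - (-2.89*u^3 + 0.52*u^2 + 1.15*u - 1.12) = 2.84*u^3 - 3.9*u^2 - 2.31*u + 1.18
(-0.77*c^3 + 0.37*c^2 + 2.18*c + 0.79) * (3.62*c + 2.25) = -2.7874*c^4 - 0.3931*c^3 + 8.7241*c^2 + 7.7648*c + 1.7775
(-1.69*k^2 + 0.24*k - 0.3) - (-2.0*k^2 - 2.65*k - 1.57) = 0.31*k^2 + 2.89*k + 1.27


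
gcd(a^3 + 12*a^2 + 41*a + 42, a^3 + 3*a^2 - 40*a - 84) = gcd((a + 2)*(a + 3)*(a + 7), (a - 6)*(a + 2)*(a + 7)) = a^2 + 9*a + 14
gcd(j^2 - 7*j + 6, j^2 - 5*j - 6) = j - 6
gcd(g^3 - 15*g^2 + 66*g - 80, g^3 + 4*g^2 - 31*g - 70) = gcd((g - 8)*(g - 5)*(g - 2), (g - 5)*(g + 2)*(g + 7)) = g - 5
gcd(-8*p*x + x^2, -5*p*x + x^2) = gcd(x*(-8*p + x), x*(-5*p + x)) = x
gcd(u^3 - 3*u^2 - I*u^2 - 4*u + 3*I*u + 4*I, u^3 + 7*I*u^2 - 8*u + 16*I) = u - I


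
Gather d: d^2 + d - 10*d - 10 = d^2 - 9*d - 10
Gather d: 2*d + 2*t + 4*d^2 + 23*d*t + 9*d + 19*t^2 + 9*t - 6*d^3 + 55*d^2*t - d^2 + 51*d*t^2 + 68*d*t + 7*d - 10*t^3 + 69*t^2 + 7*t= -6*d^3 + d^2*(55*t + 3) + d*(51*t^2 + 91*t + 18) - 10*t^3 + 88*t^2 + 18*t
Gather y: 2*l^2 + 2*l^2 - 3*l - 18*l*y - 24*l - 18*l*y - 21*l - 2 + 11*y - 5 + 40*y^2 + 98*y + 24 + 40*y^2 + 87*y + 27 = 4*l^2 - 48*l + 80*y^2 + y*(196 - 36*l) + 44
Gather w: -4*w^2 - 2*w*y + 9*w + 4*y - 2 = -4*w^2 + w*(9 - 2*y) + 4*y - 2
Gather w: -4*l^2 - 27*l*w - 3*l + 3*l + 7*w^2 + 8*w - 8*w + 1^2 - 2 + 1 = -4*l^2 - 27*l*w + 7*w^2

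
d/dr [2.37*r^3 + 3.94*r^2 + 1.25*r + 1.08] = 7.11*r^2 + 7.88*r + 1.25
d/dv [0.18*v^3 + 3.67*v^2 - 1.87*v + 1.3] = 0.54*v^2 + 7.34*v - 1.87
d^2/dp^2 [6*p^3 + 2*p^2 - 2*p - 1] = 36*p + 4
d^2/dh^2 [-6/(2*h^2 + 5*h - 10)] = 12*(4*h^2 + 10*h - (4*h + 5)^2 - 20)/(2*h^2 + 5*h - 10)^3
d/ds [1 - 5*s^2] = -10*s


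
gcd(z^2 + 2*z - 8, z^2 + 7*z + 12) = z + 4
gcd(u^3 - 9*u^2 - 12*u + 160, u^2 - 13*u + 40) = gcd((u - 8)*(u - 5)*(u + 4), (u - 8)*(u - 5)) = u^2 - 13*u + 40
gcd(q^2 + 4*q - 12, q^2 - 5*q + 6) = q - 2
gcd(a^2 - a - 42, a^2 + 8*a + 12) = a + 6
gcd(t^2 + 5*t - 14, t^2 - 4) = t - 2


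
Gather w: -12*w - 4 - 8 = -12*w - 12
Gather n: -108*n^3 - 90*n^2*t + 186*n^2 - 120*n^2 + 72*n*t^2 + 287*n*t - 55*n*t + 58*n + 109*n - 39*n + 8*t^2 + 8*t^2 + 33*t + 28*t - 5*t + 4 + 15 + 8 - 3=-108*n^3 + n^2*(66 - 90*t) + n*(72*t^2 + 232*t + 128) + 16*t^2 + 56*t + 24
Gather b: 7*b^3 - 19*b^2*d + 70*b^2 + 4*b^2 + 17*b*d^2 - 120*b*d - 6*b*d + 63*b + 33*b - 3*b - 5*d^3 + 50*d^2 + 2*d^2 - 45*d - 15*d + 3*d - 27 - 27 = 7*b^3 + b^2*(74 - 19*d) + b*(17*d^2 - 126*d + 93) - 5*d^3 + 52*d^2 - 57*d - 54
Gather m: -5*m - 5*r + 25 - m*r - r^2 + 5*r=m*(-r - 5) - r^2 + 25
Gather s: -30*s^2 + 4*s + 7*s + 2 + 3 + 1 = -30*s^2 + 11*s + 6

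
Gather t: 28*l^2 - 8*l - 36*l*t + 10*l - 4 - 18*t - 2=28*l^2 + 2*l + t*(-36*l - 18) - 6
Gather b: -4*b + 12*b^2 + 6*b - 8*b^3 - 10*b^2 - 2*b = -8*b^3 + 2*b^2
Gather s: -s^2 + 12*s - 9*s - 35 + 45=-s^2 + 3*s + 10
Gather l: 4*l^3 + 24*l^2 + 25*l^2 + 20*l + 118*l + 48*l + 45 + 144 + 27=4*l^3 + 49*l^2 + 186*l + 216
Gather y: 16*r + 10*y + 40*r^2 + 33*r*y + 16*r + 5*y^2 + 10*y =40*r^2 + 32*r + 5*y^2 + y*(33*r + 20)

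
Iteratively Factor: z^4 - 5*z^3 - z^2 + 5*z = (z + 1)*(z^3 - 6*z^2 + 5*z) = (z - 1)*(z + 1)*(z^2 - 5*z) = (z - 5)*(z - 1)*(z + 1)*(z)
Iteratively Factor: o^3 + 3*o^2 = (o)*(o^2 + 3*o) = o^2*(o + 3)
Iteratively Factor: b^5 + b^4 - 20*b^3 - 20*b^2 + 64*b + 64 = (b + 2)*(b^4 - b^3 - 18*b^2 + 16*b + 32) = (b - 2)*(b + 2)*(b^3 + b^2 - 16*b - 16) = (b - 2)*(b + 1)*(b + 2)*(b^2 - 16) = (b - 4)*(b - 2)*(b + 1)*(b + 2)*(b + 4)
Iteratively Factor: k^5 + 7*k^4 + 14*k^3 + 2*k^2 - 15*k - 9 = (k + 3)*(k^4 + 4*k^3 + 2*k^2 - 4*k - 3) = (k + 3)^2*(k^3 + k^2 - k - 1) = (k + 1)*(k + 3)^2*(k^2 - 1) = (k - 1)*(k + 1)*(k + 3)^2*(k + 1)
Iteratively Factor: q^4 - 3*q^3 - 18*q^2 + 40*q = (q - 2)*(q^3 - q^2 - 20*q) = q*(q - 2)*(q^2 - q - 20) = q*(q - 2)*(q + 4)*(q - 5)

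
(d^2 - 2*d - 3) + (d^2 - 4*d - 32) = 2*d^2 - 6*d - 35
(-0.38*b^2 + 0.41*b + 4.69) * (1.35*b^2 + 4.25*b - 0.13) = -0.513*b^4 - 1.0615*b^3 + 8.1234*b^2 + 19.8792*b - 0.6097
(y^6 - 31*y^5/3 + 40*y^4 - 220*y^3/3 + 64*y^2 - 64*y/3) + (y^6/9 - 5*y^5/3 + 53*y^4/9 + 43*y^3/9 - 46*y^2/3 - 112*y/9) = 10*y^6/9 - 12*y^5 + 413*y^4/9 - 617*y^3/9 + 146*y^2/3 - 304*y/9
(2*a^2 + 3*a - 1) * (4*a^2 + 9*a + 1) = 8*a^4 + 30*a^3 + 25*a^2 - 6*a - 1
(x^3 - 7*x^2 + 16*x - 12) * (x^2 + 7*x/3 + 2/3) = x^5 - 14*x^4/3 + x^3/3 + 62*x^2/3 - 52*x/3 - 8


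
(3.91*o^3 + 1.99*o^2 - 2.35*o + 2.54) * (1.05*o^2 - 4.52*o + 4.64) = 4.1055*o^5 - 15.5837*o^4 + 6.6801*o^3 + 22.5226*o^2 - 22.3848*o + 11.7856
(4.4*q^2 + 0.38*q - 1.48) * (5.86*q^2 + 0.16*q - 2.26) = 25.784*q^4 + 2.9308*q^3 - 18.556*q^2 - 1.0956*q + 3.3448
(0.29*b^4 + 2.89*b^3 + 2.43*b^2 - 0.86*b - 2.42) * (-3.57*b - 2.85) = -1.0353*b^5 - 11.1438*b^4 - 16.9116*b^3 - 3.8553*b^2 + 11.0904*b + 6.897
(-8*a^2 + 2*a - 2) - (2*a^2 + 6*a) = -10*a^2 - 4*a - 2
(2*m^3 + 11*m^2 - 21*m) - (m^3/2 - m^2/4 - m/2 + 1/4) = 3*m^3/2 + 45*m^2/4 - 41*m/2 - 1/4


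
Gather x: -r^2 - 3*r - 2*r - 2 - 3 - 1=-r^2 - 5*r - 6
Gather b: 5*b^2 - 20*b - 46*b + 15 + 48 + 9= 5*b^2 - 66*b + 72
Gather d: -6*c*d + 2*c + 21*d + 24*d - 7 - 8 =2*c + d*(45 - 6*c) - 15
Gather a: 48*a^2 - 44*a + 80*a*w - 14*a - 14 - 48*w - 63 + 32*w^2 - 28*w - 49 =48*a^2 + a*(80*w - 58) + 32*w^2 - 76*w - 126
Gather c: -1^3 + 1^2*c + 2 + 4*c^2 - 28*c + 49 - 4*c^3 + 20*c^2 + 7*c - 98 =-4*c^3 + 24*c^2 - 20*c - 48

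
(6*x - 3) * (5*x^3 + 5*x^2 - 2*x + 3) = 30*x^4 + 15*x^3 - 27*x^2 + 24*x - 9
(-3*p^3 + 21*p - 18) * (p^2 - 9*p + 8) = -3*p^5 + 27*p^4 - 3*p^3 - 207*p^2 + 330*p - 144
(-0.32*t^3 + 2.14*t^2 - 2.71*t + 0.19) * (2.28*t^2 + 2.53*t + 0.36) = -0.7296*t^5 + 4.0696*t^4 - 0.879799999999999*t^3 - 5.6527*t^2 - 0.4949*t + 0.0684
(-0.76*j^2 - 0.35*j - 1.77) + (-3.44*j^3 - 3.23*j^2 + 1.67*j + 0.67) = -3.44*j^3 - 3.99*j^2 + 1.32*j - 1.1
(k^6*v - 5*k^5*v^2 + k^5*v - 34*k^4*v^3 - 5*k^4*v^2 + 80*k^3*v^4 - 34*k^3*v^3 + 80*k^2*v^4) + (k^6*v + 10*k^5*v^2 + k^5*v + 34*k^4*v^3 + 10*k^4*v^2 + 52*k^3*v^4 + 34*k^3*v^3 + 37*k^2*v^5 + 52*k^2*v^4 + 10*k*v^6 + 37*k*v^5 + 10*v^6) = 2*k^6*v + 5*k^5*v^2 + 2*k^5*v + 5*k^4*v^2 + 132*k^3*v^4 + 37*k^2*v^5 + 132*k^2*v^4 + 10*k*v^6 + 37*k*v^5 + 10*v^6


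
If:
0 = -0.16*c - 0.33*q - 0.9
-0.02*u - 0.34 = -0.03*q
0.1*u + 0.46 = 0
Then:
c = -22.68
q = 8.27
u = -4.60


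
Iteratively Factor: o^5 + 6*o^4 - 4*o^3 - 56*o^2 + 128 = (o + 2)*(o^4 + 4*o^3 - 12*o^2 - 32*o + 64) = (o + 2)*(o + 4)*(o^3 - 12*o + 16) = (o - 2)*(o + 2)*(o + 4)*(o^2 + 2*o - 8) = (o - 2)*(o + 2)*(o + 4)^2*(o - 2)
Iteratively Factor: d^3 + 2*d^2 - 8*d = (d + 4)*(d^2 - 2*d) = d*(d + 4)*(d - 2)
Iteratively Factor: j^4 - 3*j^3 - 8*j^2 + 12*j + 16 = (j + 2)*(j^3 - 5*j^2 + 2*j + 8) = (j + 1)*(j + 2)*(j^2 - 6*j + 8) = (j - 2)*(j + 1)*(j + 2)*(j - 4)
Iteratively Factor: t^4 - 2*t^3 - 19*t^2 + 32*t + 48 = (t - 4)*(t^3 + 2*t^2 - 11*t - 12) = (t - 4)*(t - 3)*(t^2 + 5*t + 4) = (t - 4)*(t - 3)*(t + 4)*(t + 1)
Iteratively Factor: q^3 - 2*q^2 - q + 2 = (q + 1)*(q^2 - 3*q + 2) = (q - 1)*(q + 1)*(q - 2)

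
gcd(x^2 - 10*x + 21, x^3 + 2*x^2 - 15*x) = x - 3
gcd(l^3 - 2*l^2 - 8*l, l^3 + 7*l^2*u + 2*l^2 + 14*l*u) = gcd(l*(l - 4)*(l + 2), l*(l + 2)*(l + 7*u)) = l^2 + 2*l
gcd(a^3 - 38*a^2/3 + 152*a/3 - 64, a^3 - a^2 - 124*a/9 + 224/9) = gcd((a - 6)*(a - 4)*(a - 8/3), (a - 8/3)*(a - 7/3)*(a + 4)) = a - 8/3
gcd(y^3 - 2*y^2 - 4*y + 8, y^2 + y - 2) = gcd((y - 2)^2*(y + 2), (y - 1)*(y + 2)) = y + 2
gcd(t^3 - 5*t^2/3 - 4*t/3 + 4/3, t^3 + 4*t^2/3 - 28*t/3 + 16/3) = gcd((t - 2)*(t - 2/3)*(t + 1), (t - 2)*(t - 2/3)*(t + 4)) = t^2 - 8*t/3 + 4/3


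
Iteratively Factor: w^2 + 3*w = (w)*(w + 3)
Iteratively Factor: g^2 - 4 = (g + 2)*(g - 2)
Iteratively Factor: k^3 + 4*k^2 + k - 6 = (k + 3)*(k^2 + k - 2) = (k + 2)*(k + 3)*(k - 1)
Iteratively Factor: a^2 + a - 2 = (a + 2)*(a - 1)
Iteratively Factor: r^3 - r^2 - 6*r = (r + 2)*(r^2 - 3*r) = r*(r + 2)*(r - 3)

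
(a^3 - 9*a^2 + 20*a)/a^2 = a - 9 + 20/a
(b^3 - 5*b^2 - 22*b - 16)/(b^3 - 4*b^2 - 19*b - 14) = (b - 8)/(b - 7)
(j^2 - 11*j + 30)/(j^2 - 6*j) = (j - 5)/j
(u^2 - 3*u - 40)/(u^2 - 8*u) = (u + 5)/u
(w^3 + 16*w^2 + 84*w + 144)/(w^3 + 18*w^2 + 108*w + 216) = (w + 4)/(w + 6)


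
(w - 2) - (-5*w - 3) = 6*w + 1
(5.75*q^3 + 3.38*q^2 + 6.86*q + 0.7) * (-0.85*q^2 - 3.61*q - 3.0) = -4.8875*q^5 - 23.6305*q^4 - 35.2828*q^3 - 35.4996*q^2 - 23.107*q - 2.1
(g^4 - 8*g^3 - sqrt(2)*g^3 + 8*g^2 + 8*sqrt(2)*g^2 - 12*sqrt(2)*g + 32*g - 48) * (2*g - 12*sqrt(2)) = 2*g^5 - 14*sqrt(2)*g^4 - 16*g^4 + 40*g^3 + 112*sqrt(2)*g^3 - 120*sqrt(2)*g^2 - 128*g^2 - 384*sqrt(2)*g + 192*g + 576*sqrt(2)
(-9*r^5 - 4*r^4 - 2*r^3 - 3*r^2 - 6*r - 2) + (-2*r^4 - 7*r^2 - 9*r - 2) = -9*r^5 - 6*r^4 - 2*r^3 - 10*r^2 - 15*r - 4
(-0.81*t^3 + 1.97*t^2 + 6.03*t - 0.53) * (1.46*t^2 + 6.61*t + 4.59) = -1.1826*t^5 - 2.4779*t^4 + 18.1076*t^3 + 48.1268*t^2 + 24.1744*t - 2.4327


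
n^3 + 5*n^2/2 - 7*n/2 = n*(n - 1)*(n + 7/2)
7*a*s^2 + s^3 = s^2*(7*a + s)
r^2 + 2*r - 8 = (r - 2)*(r + 4)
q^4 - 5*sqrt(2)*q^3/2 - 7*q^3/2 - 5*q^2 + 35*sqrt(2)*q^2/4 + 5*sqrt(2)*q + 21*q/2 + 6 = (q - 4)*(q + 1/2)*(q - 3*sqrt(2))*(q + sqrt(2)/2)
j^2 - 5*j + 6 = (j - 3)*(j - 2)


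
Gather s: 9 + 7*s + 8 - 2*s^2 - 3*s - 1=-2*s^2 + 4*s + 16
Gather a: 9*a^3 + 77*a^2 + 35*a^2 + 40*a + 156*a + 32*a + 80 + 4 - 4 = 9*a^3 + 112*a^2 + 228*a + 80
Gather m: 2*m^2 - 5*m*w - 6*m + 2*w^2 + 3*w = 2*m^2 + m*(-5*w - 6) + 2*w^2 + 3*w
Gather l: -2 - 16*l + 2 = -16*l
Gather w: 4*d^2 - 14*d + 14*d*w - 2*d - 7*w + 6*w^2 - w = 4*d^2 - 16*d + 6*w^2 + w*(14*d - 8)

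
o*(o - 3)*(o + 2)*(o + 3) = o^4 + 2*o^3 - 9*o^2 - 18*o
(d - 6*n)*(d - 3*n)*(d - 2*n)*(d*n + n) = d^4*n - 11*d^3*n^2 + d^3*n + 36*d^2*n^3 - 11*d^2*n^2 - 36*d*n^4 + 36*d*n^3 - 36*n^4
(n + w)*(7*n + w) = 7*n^2 + 8*n*w + w^2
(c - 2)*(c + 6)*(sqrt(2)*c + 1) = sqrt(2)*c^3 + c^2 + 4*sqrt(2)*c^2 - 12*sqrt(2)*c + 4*c - 12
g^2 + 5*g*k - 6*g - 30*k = (g - 6)*(g + 5*k)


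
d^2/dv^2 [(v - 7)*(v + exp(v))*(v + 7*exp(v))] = 8*v^2*exp(v) + 28*v*exp(2*v) - 24*v*exp(v) + 6*v - 168*exp(2*v) - 96*exp(v) - 14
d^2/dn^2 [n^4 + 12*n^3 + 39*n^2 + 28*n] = 12*n^2 + 72*n + 78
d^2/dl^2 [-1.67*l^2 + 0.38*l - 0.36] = -3.34000000000000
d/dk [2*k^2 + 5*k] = 4*k + 5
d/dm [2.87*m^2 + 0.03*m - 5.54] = 5.74*m + 0.03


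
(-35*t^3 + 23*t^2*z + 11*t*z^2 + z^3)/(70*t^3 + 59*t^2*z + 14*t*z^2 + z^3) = (-t + z)/(2*t + z)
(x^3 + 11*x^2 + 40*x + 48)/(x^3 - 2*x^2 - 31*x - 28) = (x^2 + 7*x + 12)/(x^2 - 6*x - 7)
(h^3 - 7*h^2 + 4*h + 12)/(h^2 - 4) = (h^2 - 5*h - 6)/(h + 2)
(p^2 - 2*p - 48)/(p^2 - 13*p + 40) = (p + 6)/(p - 5)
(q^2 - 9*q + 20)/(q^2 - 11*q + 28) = (q - 5)/(q - 7)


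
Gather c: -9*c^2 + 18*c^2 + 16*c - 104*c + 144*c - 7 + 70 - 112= 9*c^2 + 56*c - 49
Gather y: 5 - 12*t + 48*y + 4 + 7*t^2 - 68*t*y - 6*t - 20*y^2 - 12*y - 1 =7*t^2 - 18*t - 20*y^2 + y*(36 - 68*t) + 8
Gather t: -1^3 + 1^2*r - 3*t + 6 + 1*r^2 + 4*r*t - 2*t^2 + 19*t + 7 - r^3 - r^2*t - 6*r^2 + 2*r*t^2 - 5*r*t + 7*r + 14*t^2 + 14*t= -r^3 - 5*r^2 + 8*r + t^2*(2*r + 12) + t*(-r^2 - r + 30) + 12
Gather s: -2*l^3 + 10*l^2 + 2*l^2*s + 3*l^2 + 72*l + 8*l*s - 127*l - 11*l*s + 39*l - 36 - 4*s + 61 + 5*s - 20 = -2*l^3 + 13*l^2 - 16*l + s*(2*l^2 - 3*l + 1) + 5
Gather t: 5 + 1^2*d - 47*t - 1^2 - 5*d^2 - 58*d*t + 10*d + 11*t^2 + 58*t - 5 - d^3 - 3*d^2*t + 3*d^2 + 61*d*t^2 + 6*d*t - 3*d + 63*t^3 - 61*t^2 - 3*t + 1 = -d^3 - 2*d^2 + 8*d + 63*t^3 + t^2*(61*d - 50) + t*(-3*d^2 - 52*d + 8)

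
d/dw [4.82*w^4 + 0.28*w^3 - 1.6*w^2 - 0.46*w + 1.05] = 19.28*w^3 + 0.84*w^2 - 3.2*w - 0.46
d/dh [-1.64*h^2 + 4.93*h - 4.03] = 4.93 - 3.28*h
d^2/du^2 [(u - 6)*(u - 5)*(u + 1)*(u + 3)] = 12*u^2 - 42*u - 22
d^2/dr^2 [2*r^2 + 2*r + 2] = 4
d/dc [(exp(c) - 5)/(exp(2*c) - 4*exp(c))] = (-exp(2*c) + 10*exp(c) - 20)*exp(-c)/(exp(2*c) - 8*exp(c) + 16)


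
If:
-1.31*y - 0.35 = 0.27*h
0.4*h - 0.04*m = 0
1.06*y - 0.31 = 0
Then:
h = -2.72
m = -27.15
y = 0.29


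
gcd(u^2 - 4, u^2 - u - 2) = u - 2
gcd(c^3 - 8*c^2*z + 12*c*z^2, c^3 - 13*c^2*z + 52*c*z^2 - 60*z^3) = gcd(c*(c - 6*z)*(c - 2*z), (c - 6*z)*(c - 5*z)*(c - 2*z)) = c^2 - 8*c*z + 12*z^2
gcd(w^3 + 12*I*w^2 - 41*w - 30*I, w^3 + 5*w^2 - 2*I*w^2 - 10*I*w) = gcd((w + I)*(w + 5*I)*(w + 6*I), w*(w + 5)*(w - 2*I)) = 1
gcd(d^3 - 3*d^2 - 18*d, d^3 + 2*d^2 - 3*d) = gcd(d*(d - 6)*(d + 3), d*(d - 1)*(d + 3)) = d^2 + 3*d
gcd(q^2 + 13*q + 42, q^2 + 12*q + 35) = q + 7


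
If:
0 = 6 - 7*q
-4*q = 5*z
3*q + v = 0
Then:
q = 6/7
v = -18/7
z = -24/35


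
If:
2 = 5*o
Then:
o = 2/5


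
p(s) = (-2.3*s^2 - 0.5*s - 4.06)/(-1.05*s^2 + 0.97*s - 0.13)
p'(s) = (-4.6*s - 0.5)/(-1.05*s^2 + 0.97*s - 0.13) + (2.1*s - 0.97)*(-2.3*s^2 - 0.5*s - 4.06)/(-1.05*s^2 + 0.97*s - 0.13)^2 = (-2.756*s^2 - 7.928*s + 4.0032)/(1.1025*s^4 - 2.037*s^3 + 1.2139*s^2 - 0.2522*s + 0.0169)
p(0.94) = 44.95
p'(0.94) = -276.13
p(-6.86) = 1.94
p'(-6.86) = -0.02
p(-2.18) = 1.92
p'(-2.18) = 0.16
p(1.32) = 12.85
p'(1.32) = -24.42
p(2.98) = 3.96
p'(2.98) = -1.02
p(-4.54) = 1.88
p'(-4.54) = -0.02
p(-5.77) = 1.91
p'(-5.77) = -0.03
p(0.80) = 228.15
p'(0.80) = -6069.59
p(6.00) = 2.80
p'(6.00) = -0.14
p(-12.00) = 2.02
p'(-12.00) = -0.01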